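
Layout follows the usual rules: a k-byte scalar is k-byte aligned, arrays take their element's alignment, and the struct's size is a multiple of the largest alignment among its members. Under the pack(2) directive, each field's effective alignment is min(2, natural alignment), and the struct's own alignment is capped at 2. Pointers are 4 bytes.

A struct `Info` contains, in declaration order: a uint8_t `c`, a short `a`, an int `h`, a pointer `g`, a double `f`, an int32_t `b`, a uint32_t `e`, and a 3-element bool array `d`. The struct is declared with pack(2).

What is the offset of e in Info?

@0: c [1B, align 1] → 1
+1 pad (align 2)
@2: a [2B, align 2] → 4
@4: h [4B, align 2] → 8
@8: g [4B, align 2] → 12
@12: f [8B, align 2] → 20
@20: b [4B, align 2] → 24
@24: e [4B, align 2] → 28

24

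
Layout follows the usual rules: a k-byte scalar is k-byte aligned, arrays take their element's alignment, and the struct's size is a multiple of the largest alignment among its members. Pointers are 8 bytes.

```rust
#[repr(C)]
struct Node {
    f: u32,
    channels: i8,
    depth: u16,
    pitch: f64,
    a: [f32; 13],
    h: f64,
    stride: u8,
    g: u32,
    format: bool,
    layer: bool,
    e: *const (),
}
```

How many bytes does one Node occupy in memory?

f at 0 (size 4, align 4) → ends 4
channels at 4 (size 1, align 1) → ends 5
pad 1 to align 2 for depth
depth at 6 (size 2, align 2) → ends 8
pitch at 8 (size 8, align 8) → ends 16
a at 16 (size 52, align 4) → ends 68
pad 4 to align 8 for h
h at 72 (size 8, align 8) → ends 80
stride at 80 (size 1, align 1) → ends 81
pad 3 to align 4 for g
g at 84 (size 4, align 4) → ends 88
format at 88 (size 1, align 1) → ends 89
layer at 89 (size 1, align 1) → ends 90
pad 6 to align 8 for e
e at 96 (size 8, align 8) → ends 104
total 104 bytes, alignment 8

104 bytes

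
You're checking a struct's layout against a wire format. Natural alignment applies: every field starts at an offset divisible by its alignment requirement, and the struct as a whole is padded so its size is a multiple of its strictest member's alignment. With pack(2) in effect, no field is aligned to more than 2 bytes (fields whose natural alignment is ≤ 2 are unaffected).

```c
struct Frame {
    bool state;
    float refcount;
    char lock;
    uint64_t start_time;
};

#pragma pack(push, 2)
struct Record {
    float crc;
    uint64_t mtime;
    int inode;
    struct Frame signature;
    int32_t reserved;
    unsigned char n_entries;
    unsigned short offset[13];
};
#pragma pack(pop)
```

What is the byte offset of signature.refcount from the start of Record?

20

Frame: state at 0 (size 1, align 1) → ends 1; pad 3 to align 4 for refcount; refcount at 4 (size 4, align 4) → ends 8; lock at 8 (size 1, align 1) → ends 9; pad 7 to align 8 for start_time; start_time at 16 (size 8, align 8) → ends 24; total 24 bytes, alignment 8
crc at 0 (size 4, align 2) → ends 4
mtime at 4 (size 8, align 2) → ends 12
inode at 12 (size 4, align 2) → ends 16
signature at 16 (size 24, align 2) → ends 40
within Frame: refcount at 4
16 + 4 = 20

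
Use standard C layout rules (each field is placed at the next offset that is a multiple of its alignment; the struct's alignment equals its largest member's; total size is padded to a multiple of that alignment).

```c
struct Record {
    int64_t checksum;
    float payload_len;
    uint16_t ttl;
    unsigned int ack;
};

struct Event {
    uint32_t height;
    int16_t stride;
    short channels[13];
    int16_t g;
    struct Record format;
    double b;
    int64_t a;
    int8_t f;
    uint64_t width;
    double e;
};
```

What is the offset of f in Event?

Record: 0..8  checksum  (8B, 8-aligned); 8..12  payload_len  (4B, 4-aligned); 12..14  ttl  (2B, 2-aligned); 14..16  -- padding (2B); 16..20  ack  (4B, 4-aligned); 20..24  -- tail padding (4B); sizeof = 24, alignof = 8
0..4  height  (4B, 4-aligned)
4..6  stride  (2B, 2-aligned)
6..32  channels  (26B, 2-aligned)
32..34  g  (2B, 2-aligned)
34..40  -- padding (6B)
40..64  format  (24B, 8-aligned)
64..72  b  (8B, 8-aligned)
72..80  a  (8B, 8-aligned)
80..81  f  (1B, 1-aligned)

80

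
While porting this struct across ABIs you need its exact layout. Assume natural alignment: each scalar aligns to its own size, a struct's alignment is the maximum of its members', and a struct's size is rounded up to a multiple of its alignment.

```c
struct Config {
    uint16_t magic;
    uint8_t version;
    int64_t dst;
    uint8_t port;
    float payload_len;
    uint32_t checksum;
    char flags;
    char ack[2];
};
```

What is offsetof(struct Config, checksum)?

magic at 0 (size 2, align 2) → ends 2
version at 2 (size 1, align 1) → ends 3
pad 5 to align 8 for dst
dst at 8 (size 8, align 8) → ends 16
port at 16 (size 1, align 1) → ends 17
pad 3 to align 4 for payload_len
payload_len at 20 (size 4, align 4) → ends 24
checksum at 24 (size 4, align 4) → ends 28

24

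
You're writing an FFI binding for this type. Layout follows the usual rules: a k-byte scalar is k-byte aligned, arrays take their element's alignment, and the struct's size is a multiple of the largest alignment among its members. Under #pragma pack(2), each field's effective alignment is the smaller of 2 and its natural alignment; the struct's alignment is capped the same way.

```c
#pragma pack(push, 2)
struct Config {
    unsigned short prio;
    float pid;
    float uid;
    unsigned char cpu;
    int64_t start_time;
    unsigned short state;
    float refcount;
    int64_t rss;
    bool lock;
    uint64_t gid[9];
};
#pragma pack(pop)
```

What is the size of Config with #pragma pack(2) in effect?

108

prio at 0 (size 2, align 2) → ends 2
pid at 2 (size 4, align 2) → ends 6
uid at 6 (size 4, align 2) → ends 10
cpu at 10 (size 1, align 1) → ends 11
pad 1 to align 2 for start_time
start_time at 12 (size 8, align 2) → ends 20
state at 20 (size 2, align 2) → ends 22
refcount at 22 (size 4, align 2) → ends 26
rss at 26 (size 8, align 2) → ends 34
lock at 34 (size 1, align 1) → ends 35
pad 1 to align 2 for gid
gid at 36 (size 72, align 2) → ends 108
total 108 bytes, alignment 2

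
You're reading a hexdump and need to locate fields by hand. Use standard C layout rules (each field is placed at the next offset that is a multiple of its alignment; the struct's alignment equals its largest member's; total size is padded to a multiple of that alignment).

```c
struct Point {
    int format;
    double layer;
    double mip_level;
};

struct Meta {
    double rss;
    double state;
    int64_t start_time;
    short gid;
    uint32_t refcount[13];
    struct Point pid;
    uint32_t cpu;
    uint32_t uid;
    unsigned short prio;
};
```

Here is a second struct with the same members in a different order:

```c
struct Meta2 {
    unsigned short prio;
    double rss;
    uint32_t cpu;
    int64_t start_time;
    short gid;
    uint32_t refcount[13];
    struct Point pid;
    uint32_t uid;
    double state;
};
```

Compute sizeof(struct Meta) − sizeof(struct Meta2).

-8

Point: 0..4  format  (4B, 4-aligned); 4..8  -- padding (4B); 8..16  layer  (8B, 8-aligned); 16..24  mip_level  (8B, 8-aligned); sizeof = 24, alignof = 8
0..8  rss  (8B, 8-aligned)
8..16  state  (8B, 8-aligned)
16..24  start_time  (8B, 8-aligned)
24..26  gid  (2B, 2-aligned)
26..28  -- padding (2B)
28..80  refcount  (52B, 4-aligned)
80..104  pid  (24B, 8-aligned)
104..108  cpu  (4B, 4-aligned)
108..112  uid  (4B, 4-aligned)
112..114  prio  (2B, 2-aligned)
114..120  -- tail padding (6B)
sizeof = 120, alignof = 8
— Meta2 —
0..2  prio  (2B, 2-aligned)
2..8  -- padding (6B)
8..16  rss  (8B, 8-aligned)
16..20  cpu  (4B, 4-aligned)
20..24  -- padding (4B)
24..32  start_time  (8B, 8-aligned)
32..34  gid  (2B, 2-aligned)
34..36  -- padding (2B)
36..88  refcount  (52B, 4-aligned)
88..112  pid  (24B, 8-aligned)
112..116  uid  (4B, 4-aligned)
116..120  -- padding (4B)
120..128  state  (8B, 8-aligned)
sizeof = 128, alignof = 8
120 − 128 = -8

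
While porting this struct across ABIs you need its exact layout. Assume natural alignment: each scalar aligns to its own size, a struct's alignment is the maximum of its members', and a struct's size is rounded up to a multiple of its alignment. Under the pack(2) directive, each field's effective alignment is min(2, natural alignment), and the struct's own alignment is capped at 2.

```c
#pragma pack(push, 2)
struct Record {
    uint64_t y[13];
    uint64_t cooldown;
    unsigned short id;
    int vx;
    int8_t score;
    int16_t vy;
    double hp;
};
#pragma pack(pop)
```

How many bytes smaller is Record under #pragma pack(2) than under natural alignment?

6

natural layout:
  @0: y [104B, align 8] → 104
  @104: cooldown [8B, align 8] → 112
  @112: id [2B, align 2] → 114
  +2 pad (align 4)
  @116: vx [4B, align 4] → 120
  @120: score [1B, align 1] → 121
  +1 pad (align 2)
  @122: vy [2B, align 2] → 124
  +4 pad (align 8)
  @128: hp [8B, align 8] → 136
  size 136, align 8
packed(2) layout:
  @0: y [104B, align 2] → 104
  @104: cooldown [8B, align 2] → 112
  @112: id [2B, align 2] → 114
  @114: vx [4B, align 2] → 118
  @118: score [1B, align 1] → 119
  +1 pad (align 2)
  @120: vy [2B, align 2] → 122
  @122: hp [8B, align 2] → 130
  size 130, align 2
136 − 130 = 6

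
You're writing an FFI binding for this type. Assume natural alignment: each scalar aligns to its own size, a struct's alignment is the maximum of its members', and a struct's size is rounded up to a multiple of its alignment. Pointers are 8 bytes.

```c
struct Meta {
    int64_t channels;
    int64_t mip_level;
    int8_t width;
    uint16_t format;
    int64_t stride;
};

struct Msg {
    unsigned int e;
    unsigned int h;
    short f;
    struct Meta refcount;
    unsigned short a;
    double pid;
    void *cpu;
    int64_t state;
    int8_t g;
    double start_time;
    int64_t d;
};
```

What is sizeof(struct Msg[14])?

Meta: 0..8  channels  (8B, 8-aligned); 8..16  mip_level  (8B, 8-aligned); 16..17  width  (1B, 1-aligned); 17..18  -- padding (1B); 18..20  format  (2B, 2-aligned); 20..24  -- padding (4B); 24..32  stride  (8B, 8-aligned); sizeof = 32, alignof = 8
0..4  e  (4B, 4-aligned)
4..8  h  (4B, 4-aligned)
8..10  f  (2B, 2-aligned)
10..16  -- padding (6B)
16..48  refcount  (32B, 8-aligned)
48..50  a  (2B, 2-aligned)
50..56  -- padding (6B)
56..64  pid  (8B, 8-aligned)
64..72  cpu  (8B, 8-aligned)
72..80  state  (8B, 8-aligned)
80..81  g  (1B, 1-aligned)
81..88  -- padding (7B)
88..96  start_time  (8B, 8-aligned)
96..104  d  (8B, 8-aligned)
sizeof = 104, alignof = 8
array of 14: 14 × 104 = 1456

1456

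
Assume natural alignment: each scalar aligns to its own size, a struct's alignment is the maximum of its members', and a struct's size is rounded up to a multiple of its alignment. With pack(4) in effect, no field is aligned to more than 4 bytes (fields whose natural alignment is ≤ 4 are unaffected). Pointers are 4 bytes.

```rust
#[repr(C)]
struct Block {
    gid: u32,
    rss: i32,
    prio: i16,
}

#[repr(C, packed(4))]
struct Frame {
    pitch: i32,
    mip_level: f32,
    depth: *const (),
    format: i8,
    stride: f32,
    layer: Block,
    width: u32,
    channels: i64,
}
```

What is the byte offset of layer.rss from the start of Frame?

24

Block: gid at 0 (size 4, align 4) → ends 4; rss at 4 (size 4, align 4) → ends 8; prio at 8 (size 2, align 2) → ends 10; tail pad 2 to reach multiple of 4; total 12 bytes, alignment 4
pitch at 0 (size 4, align 4) → ends 4
mip_level at 4 (size 4, align 4) → ends 8
depth at 8 (size 4, align 4) → ends 12
format at 12 (size 1, align 1) → ends 13
pad 3 to align 4 for stride
stride at 16 (size 4, align 4) → ends 20
layer at 20 (size 12, align 4) → ends 32
within Block: rss at 4
20 + 4 = 24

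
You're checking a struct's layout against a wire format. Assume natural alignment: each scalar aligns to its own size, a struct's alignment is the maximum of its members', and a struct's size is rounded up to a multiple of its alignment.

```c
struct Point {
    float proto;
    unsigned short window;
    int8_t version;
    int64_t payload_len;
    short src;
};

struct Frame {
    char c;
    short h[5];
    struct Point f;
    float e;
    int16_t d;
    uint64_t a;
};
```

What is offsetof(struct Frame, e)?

Point: 0..4  proto  (4B, 4-aligned); 4..6  window  (2B, 2-aligned); 6..7  version  (1B, 1-aligned); 7..8  -- padding (1B); 8..16  payload_len  (8B, 8-aligned); 16..18  src  (2B, 2-aligned); 18..24  -- tail padding (6B); sizeof = 24, alignof = 8
0..1  c  (1B, 1-aligned)
1..2  -- padding (1B)
2..12  h  (10B, 2-aligned)
12..16  -- padding (4B)
16..40  f  (24B, 8-aligned)
40..44  e  (4B, 4-aligned)

40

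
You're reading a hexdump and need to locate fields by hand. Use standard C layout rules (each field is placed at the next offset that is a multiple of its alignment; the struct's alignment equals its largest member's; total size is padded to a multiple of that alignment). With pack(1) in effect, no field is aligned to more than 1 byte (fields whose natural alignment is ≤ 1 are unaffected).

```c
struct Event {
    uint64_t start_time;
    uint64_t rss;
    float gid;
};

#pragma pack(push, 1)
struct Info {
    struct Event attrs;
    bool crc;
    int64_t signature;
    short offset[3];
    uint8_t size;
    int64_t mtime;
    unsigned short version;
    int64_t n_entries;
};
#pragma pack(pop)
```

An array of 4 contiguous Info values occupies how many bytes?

232

Event: 0..8  start_time  (8B, 8-aligned); 8..16  rss  (8B, 8-aligned); 16..20  gid  (4B, 4-aligned); 20..24  -- tail padding (4B); sizeof = 24, alignof = 8
0..24  attrs  (24B, 1-aligned)
24..25  crc  (1B, 1-aligned)
25..33  signature  (8B, 1-aligned)
33..39  offset  (6B, 1-aligned)
39..40  size  (1B, 1-aligned)
40..48  mtime  (8B, 1-aligned)
48..50  version  (2B, 1-aligned)
50..58  n_entries  (8B, 1-aligned)
sizeof = 58, alignof = 1
array of 4: 4 × 58 = 232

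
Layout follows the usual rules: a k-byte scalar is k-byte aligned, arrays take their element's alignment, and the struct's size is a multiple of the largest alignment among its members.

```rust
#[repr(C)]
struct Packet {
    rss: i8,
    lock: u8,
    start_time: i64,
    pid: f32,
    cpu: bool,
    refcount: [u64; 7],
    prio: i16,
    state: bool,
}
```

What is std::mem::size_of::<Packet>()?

@0: rss [1B, align 1] → 1
@1: lock [1B, align 1] → 2
+6 pad (align 8)
@8: start_time [8B, align 8] → 16
@16: pid [4B, align 4] → 20
@20: cpu [1B, align 1] → 21
+3 pad (align 8)
@24: refcount [56B, align 8] → 80
@80: prio [2B, align 2] → 82
@82: state [1B, align 1] → 83
+5 tail pad (align 8)
size 88, align 8

88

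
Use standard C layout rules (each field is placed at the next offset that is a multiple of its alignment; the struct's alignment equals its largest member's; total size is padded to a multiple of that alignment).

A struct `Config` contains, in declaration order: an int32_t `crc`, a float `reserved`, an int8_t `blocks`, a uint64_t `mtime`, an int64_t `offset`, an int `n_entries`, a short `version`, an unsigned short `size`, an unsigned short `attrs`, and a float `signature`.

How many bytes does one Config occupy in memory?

0..4  crc  (4B, 4-aligned)
4..8  reserved  (4B, 4-aligned)
8..9  blocks  (1B, 1-aligned)
9..16  -- padding (7B)
16..24  mtime  (8B, 8-aligned)
24..32  offset  (8B, 8-aligned)
32..36  n_entries  (4B, 4-aligned)
36..38  version  (2B, 2-aligned)
38..40  size  (2B, 2-aligned)
40..42  attrs  (2B, 2-aligned)
42..44  -- padding (2B)
44..48  signature  (4B, 4-aligned)
sizeof = 48, alignof = 8

48 bytes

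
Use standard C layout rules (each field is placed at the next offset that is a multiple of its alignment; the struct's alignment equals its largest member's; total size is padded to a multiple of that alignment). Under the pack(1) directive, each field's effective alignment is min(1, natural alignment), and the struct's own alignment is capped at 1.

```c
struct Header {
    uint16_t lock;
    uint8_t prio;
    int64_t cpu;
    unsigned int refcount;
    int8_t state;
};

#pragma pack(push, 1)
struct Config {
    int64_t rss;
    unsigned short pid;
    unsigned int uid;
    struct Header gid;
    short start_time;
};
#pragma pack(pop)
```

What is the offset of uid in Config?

10

Header: 0..2  lock  (2B, 2-aligned); 2..3  prio  (1B, 1-aligned); 3..8  -- padding (5B); 8..16  cpu  (8B, 8-aligned); 16..20  refcount  (4B, 4-aligned); 20..21  state  (1B, 1-aligned); 21..24  -- tail padding (3B); sizeof = 24, alignof = 8
0..8  rss  (8B, 1-aligned)
8..10  pid  (2B, 1-aligned)
10..14  uid  (4B, 1-aligned)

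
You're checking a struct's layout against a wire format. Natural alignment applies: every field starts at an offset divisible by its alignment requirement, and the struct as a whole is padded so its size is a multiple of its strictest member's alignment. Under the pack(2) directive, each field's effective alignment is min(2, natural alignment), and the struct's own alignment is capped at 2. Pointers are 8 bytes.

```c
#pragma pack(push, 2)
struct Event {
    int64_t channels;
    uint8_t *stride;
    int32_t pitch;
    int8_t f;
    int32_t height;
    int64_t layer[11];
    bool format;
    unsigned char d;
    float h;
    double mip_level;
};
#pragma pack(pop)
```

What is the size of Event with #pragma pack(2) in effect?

128

0..8  channels  (8B, 2-aligned)
8..16  stride  (8B, 2-aligned)
16..20  pitch  (4B, 2-aligned)
20..21  f  (1B, 1-aligned)
21..22  -- padding (1B)
22..26  height  (4B, 2-aligned)
26..114  layer  (88B, 2-aligned)
114..115  format  (1B, 1-aligned)
115..116  d  (1B, 1-aligned)
116..120  h  (4B, 2-aligned)
120..128  mip_level  (8B, 2-aligned)
sizeof = 128, alignof = 2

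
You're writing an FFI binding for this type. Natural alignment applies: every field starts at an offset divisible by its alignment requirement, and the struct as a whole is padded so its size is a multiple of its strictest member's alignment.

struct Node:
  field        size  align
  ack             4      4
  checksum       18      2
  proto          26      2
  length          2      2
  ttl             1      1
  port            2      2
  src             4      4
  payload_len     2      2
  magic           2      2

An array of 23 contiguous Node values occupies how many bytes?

1472

ack at 0 (size 4, align 4) → ends 4
checksum at 4 (size 18, align 2) → ends 22
proto at 22 (size 26, align 2) → ends 48
length at 48 (size 2, align 2) → ends 50
ttl at 50 (size 1, align 1) → ends 51
pad 1 to align 2 for port
port at 52 (size 2, align 2) → ends 54
pad 2 to align 4 for src
src at 56 (size 4, align 4) → ends 60
payload_len at 60 (size 2, align 2) → ends 62
magic at 62 (size 2, align 2) → ends 64
total 64 bytes, alignment 4
array of 23: 23 × 64 = 1472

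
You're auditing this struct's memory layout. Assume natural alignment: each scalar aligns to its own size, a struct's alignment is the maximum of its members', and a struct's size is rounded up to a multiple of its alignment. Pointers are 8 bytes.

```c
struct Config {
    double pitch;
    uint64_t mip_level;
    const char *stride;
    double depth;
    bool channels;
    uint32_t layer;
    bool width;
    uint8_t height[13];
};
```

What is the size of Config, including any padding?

pitch at 0 (size 8, align 8) → ends 8
mip_level at 8 (size 8, align 8) → ends 16
stride at 16 (size 8, align 8) → ends 24
depth at 24 (size 8, align 8) → ends 32
channels at 32 (size 1, align 1) → ends 33
pad 3 to align 4 for layer
layer at 36 (size 4, align 4) → ends 40
width at 40 (size 1, align 1) → ends 41
height at 41 (size 13, align 1) → ends 54
tail pad 2 to reach multiple of 8
total 56 bytes, alignment 8

56 bytes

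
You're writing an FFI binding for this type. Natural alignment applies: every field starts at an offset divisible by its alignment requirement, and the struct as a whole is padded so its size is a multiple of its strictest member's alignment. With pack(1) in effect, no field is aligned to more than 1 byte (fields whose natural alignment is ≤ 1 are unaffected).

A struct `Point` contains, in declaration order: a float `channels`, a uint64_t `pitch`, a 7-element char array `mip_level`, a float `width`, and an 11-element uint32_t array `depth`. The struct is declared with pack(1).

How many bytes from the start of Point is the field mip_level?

@0: channels [4B, align 1] → 4
@4: pitch [8B, align 1] → 12
@12: mip_level [7B, align 1] → 19

12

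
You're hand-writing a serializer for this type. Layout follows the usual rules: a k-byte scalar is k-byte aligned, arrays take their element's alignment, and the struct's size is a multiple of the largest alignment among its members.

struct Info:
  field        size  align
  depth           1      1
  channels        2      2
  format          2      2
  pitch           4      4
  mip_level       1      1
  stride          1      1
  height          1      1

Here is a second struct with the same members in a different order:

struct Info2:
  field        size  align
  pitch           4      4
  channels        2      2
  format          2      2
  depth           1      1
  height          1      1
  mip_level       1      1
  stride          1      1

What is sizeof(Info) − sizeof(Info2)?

4

0..1  depth  (1B, 1-aligned)
1..2  -- padding (1B)
2..4  channels  (2B, 2-aligned)
4..6  format  (2B, 2-aligned)
6..8  -- padding (2B)
8..12  pitch  (4B, 4-aligned)
12..13  mip_level  (1B, 1-aligned)
13..14  stride  (1B, 1-aligned)
14..15  height  (1B, 1-aligned)
15..16  -- tail padding (1B)
sizeof = 16, alignof = 4
— Info2 —
0..4  pitch  (4B, 4-aligned)
4..6  channels  (2B, 2-aligned)
6..8  format  (2B, 2-aligned)
8..9  depth  (1B, 1-aligned)
9..10  height  (1B, 1-aligned)
10..11  mip_level  (1B, 1-aligned)
11..12  stride  (1B, 1-aligned)
sizeof = 12, alignof = 4
16 − 12 = 4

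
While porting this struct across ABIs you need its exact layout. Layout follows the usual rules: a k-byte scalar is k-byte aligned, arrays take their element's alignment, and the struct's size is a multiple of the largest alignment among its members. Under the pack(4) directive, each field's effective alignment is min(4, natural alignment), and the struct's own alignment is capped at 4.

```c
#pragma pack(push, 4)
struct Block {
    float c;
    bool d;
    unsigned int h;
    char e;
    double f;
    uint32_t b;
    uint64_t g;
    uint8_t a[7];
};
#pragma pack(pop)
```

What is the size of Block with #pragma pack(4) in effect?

@0: c [4B, align 4] → 4
@4: d [1B, align 1] → 5
+3 pad (align 4)
@8: h [4B, align 4] → 12
@12: e [1B, align 1] → 13
+3 pad (align 4)
@16: f [8B, align 4] → 24
@24: b [4B, align 4] → 28
@28: g [8B, align 4] → 36
@36: a [7B, align 1] → 43
+1 tail pad (align 4)
size 44, align 4

44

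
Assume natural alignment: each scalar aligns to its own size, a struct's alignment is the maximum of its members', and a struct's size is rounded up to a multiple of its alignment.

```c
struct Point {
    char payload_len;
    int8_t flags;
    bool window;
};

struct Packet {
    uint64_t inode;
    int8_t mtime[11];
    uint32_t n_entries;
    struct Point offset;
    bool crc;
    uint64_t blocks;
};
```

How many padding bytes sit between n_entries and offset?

Point: @0: payload_len [1B, align 1] → 1; @1: flags [1B, align 1] → 2; @2: window [1B, align 1] → 3; size 3, align 1
@0: inode [8B, align 8] → 8
@8: mtime [11B, align 1] → 19
+1 pad (align 4)
@20: n_entries [4B, align 4] → 24
@24: offset [3B, align 1] → 27

0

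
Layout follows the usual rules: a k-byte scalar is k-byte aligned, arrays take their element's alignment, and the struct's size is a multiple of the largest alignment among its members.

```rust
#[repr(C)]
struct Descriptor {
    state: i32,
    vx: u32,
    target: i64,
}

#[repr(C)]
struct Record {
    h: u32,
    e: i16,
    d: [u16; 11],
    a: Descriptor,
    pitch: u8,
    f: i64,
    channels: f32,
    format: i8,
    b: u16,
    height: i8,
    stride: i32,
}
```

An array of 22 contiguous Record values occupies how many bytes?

Descriptor: @0: state [4B, align 4] → 4; @4: vx [4B, align 4] → 8; @8: target [8B, align 8] → 16; size 16, align 8
@0: h [4B, align 4] → 4
@4: e [2B, align 2] → 6
@6: d [22B, align 2] → 28
+4 pad (align 8)
@32: a [16B, align 8] → 48
@48: pitch [1B, align 1] → 49
+7 pad (align 8)
@56: f [8B, align 8] → 64
@64: channels [4B, align 4] → 68
@68: format [1B, align 1] → 69
+1 pad (align 2)
@70: b [2B, align 2] → 72
@72: height [1B, align 1] → 73
+3 pad (align 4)
@76: stride [4B, align 4] → 80
size 80, align 8
array of 22: 22 × 80 = 1760

1760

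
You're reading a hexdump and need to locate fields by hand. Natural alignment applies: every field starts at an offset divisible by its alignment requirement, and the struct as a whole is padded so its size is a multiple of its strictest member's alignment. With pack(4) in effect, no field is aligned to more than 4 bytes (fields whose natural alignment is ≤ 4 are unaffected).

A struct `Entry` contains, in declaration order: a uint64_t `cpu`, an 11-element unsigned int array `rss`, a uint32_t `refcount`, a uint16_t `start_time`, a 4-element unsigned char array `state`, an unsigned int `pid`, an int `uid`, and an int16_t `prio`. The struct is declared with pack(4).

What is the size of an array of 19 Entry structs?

cpu at 0 (size 8, align 4) → ends 8
rss at 8 (size 44, align 4) → ends 52
refcount at 52 (size 4, align 4) → ends 56
start_time at 56 (size 2, align 2) → ends 58
state at 58 (size 4, align 1) → ends 62
pad 2 to align 4 for pid
pid at 64 (size 4, align 4) → ends 68
uid at 68 (size 4, align 4) → ends 72
prio at 72 (size 2, align 2) → ends 74
tail pad 2 to reach multiple of 4
total 76 bytes, alignment 4
array of 19: 19 × 76 = 1444

1444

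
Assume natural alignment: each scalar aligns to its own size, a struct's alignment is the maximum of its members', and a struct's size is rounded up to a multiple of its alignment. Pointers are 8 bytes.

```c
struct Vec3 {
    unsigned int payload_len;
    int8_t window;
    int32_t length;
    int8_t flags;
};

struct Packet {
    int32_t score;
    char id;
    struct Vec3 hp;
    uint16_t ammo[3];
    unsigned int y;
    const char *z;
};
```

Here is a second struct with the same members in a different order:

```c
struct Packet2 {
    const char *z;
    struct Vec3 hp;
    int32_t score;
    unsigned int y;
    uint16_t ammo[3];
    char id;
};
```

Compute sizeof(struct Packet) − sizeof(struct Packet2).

8

Vec3: payload_len at 0 (size 4, align 4) → ends 4; window at 4 (size 1, align 1) → ends 5; pad 3 to align 4 for length; length at 8 (size 4, align 4) → ends 12; flags at 12 (size 1, align 1) → ends 13; tail pad 3 to reach multiple of 4; total 16 bytes, alignment 4
score at 0 (size 4, align 4) → ends 4
id at 4 (size 1, align 1) → ends 5
pad 3 to align 4 for hp
hp at 8 (size 16, align 4) → ends 24
ammo at 24 (size 6, align 2) → ends 30
pad 2 to align 4 for y
y at 32 (size 4, align 4) → ends 36
pad 4 to align 8 for z
z at 40 (size 8, align 8) → ends 48
total 48 bytes, alignment 8
— Packet2 —
z at 0 (size 8, align 8) → ends 8
hp at 8 (size 16, align 4) → ends 24
score at 24 (size 4, align 4) → ends 28
y at 28 (size 4, align 4) → ends 32
ammo at 32 (size 6, align 2) → ends 38
id at 38 (size 1, align 1) → ends 39
tail pad 1 to reach multiple of 8
total 40 bytes, alignment 8
48 − 40 = 8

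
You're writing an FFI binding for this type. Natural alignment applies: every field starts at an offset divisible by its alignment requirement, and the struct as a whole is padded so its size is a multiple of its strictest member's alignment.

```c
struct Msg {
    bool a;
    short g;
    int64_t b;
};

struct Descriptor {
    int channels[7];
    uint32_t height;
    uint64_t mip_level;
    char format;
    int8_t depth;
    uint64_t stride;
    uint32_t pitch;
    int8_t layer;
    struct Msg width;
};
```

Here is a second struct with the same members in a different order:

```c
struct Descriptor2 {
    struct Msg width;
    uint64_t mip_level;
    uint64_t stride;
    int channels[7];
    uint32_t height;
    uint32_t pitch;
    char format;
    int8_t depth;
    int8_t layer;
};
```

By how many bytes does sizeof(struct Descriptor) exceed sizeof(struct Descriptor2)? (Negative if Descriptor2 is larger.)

Msg: @0: a [1B, align 1] → 1; +1 pad (align 2); @2: g [2B, align 2] → 4; +4 pad (align 8); @8: b [8B, align 8] → 16; size 16, align 8
@0: channels [28B, align 4] → 28
@28: height [4B, align 4] → 32
@32: mip_level [8B, align 8] → 40
@40: format [1B, align 1] → 41
@41: depth [1B, align 1] → 42
+6 pad (align 8)
@48: stride [8B, align 8] → 56
@56: pitch [4B, align 4] → 60
@60: layer [1B, align 1] → 61
+3 pad (align 8)
@64: width [16B, align 8] → 80
size 80, align 8
— Descriptor2 —
@0: width [16B, align 8] → 16
@16: mip_level [8B, align 8] → 24
@24: stride [8B, align 8] → 32
@32: channels [28B, align 4] → 60
@60: height [4B, align 4] → 64
@64: pitch [4B, align 4] → 68
@68: format [1B, align 1] → 69
@69: depth [1B, align 1] → 70
@70: layer [1B, align 1] → 71
+1 tail pad (align 8)
size 72, align 8
80 − 72 = 8

8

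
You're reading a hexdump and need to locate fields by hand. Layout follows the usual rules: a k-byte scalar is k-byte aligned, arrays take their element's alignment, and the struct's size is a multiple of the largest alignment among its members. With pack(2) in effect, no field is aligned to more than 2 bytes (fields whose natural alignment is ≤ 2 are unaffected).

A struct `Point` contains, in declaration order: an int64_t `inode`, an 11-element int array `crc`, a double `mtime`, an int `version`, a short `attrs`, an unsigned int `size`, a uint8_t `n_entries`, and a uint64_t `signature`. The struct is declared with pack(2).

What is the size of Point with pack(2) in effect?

80

0..8  inode  (8B, 2-aligned)
8..52  crc  (44B, 2-aligned)
52..60  mtime  (8B, 2-aligned)
60..64  version  (4B, 2-aligned)
64..66  attrs  (2B, 2-aligned)
66..70  size  (4B, 2-aligned)
70..71  n_entries  (1B, 1-aligned)
71..72  -- padding (1B)
72..80  signature  (8B, 2-aligned)
sizeof = 80, alignof = 2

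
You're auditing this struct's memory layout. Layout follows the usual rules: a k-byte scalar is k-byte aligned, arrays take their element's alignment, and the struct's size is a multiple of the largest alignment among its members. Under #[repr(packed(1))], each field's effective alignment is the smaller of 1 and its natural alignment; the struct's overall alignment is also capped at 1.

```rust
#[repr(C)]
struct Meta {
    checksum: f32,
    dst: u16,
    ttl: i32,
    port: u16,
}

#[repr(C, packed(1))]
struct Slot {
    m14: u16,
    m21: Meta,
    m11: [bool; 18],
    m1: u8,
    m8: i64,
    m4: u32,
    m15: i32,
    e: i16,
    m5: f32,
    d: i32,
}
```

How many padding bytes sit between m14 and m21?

0

Meta: 0..4  checksum  (4B, 4-aligned); 4..6  dst  (2B, 2-aligned); 6..8  -- padding (2B); 8..12  ttl  (4B, 4-aligned); 12..14  port  (2B, 2-aligned); 14..16  -- tail padding (2B); sizeof = 16, alignof = 4
0..2  m14  (2B, 1-aligned)
2..18  m21  (16B, 1-aligned)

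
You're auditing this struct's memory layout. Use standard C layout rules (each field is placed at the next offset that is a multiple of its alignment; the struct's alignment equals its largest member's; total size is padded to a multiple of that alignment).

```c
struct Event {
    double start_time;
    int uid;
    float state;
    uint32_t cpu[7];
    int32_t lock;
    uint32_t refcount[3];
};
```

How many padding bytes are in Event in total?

4

start_time at 0 (size 8, align 8) → ends 8
uid at 8 (size 4, align 4) → ends 12
state at 12 (size 4, align 4) → ends 16
cpu at 16 (size 28, align 4) → ends 44
lock at 44 (size 4, align 4) → ends 48
refcount at 48 (size 12, align 4) → ends 60
tail pad 4 to reach multiple of 8
total 64 bytes, alignment 8
data bytes 60, size 64 → padding 4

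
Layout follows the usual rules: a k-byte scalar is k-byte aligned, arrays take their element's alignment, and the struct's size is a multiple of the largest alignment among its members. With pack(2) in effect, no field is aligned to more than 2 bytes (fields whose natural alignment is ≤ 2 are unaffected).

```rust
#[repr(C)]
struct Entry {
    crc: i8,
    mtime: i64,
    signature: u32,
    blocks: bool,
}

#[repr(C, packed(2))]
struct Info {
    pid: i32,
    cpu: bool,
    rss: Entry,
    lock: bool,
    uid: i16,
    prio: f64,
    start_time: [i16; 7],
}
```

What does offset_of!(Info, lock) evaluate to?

Entry: @0: crc [1B, align 1] → 1; +7 pad (align 8); @8: mtime [8B, align 8] → 16; @16: signature [4B, align 4] → 20; @20: blocks [1B, align 1] → 21; +3 tail pad (align 8); size 24, align 8
@0: pid [4B, align 2] → 4
@4: cpu [1B, align 1] → 5
+1 pad (align 2)
@6: rss [24B, align 2] → 30
@30: lock [1B, align 1] → 31

30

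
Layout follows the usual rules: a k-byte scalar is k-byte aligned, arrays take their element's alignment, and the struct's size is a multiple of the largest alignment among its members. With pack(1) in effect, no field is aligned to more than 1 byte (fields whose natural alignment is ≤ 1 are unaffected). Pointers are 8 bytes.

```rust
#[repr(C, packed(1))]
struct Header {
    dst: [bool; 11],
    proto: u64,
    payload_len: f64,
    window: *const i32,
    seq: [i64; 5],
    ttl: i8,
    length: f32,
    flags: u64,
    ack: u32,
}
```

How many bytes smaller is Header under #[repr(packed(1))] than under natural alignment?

12

natural layout:
  dst at 0 (size 11, align 1) → ends 11
  pad 5 to align 8 for proto
  proto at 16 (size 8, align 8) → ends 24
  payload_len at 24 (size 8, align 8) → ends 32
  window at 32 (size 8, align 8) → ends 40
  seq at 40 (size 40, align 8) → ends 80
  ttl at 80 (size 1, align 1) → ends 81
  pad 3 to align 4 for length
  length at 84 (size 4, align 4) → ends 88
  flags at 88 (size 8, align 8) → ends 96
  ack at 96 (size 4, align 4) → ends 100
  tail pad 4 to reach multiple of 8
  total 104 bytes, alignment 8
packed(1) layout:
  dst at 0 (size 11, align 1) → ends 11
  proto at 11 (size 8, align 1) → ends 19
  payload_len at 19 (size 8, align 1) → ends 27
  window at 27 (size 8, align 1) → ends 35
  seq at 35 (size 40, align 1) → ends 75
  ttl at 75 (size 1, align 1) → ends 76
  length at 76 (size 4, align 1) → ends 80
  flags at 80 (size 8, align 1) → ends 88
  ack at 88 (size 4, align 1) → ends 92
  total 92 bytes, alignment 1
104 − 92 = 12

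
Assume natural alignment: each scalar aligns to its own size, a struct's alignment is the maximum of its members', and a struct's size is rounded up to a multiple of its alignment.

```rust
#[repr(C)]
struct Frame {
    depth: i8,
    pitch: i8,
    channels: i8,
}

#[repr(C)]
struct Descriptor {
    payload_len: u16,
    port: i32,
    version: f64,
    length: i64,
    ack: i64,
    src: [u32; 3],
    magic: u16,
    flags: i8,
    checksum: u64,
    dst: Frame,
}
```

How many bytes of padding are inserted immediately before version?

Frame: depth at 0 (size 1, align 1) → ends 1; pitch at 1 (size 1, align 1) → ends 2; channels at 2 (size 1, align 1) → ends 3; total 3 bytes, alignment 1
payload_len at 0 (size 2, align 2) → ends 2
pad 2 to align 4 for port
port at 4 (size 4, align 4) → ends 8
version at 8 (size 8, align 8) → ends 16

0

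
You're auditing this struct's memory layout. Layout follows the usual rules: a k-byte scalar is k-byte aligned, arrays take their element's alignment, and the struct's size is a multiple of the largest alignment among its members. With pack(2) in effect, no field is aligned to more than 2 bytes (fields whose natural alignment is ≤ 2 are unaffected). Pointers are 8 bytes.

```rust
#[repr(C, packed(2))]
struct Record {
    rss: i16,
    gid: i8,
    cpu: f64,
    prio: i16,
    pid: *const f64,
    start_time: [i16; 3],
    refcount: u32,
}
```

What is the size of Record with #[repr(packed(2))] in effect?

32

@0: rss [2B, align 2] → 2
@2: gid [1B, align 1] → 3
+1 pad (align 2)
@4: cpu [8B, align 2] → 12
@12: prio [2B, align 2] → 14
@14: pid [8B, align 2] → 22
@22: start_time [6B, align 2] → 28
@28: refcount [4B, align 2] → 32
size 32, align 2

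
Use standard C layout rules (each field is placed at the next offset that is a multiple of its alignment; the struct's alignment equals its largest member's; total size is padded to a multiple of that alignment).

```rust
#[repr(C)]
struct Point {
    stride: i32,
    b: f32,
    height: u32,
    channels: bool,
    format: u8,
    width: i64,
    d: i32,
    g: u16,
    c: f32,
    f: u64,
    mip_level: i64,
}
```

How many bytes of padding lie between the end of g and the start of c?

2

stride at 0 (size 4, align 4) → ends 4
b at 4 (size 4, align 4) → ends 8
height at 8 (size 4, align 4) → ends 12
channels at 12 (size 1, align 1) → ends 13
format at 13 (size 1, align 1) → ends 14
pad 2 to align 8 for width
width at 16 (size 8, align 8) → ends 24
d at 24 (size 4, align 4) → ends 28
g at 28 (size 2, align 2) → ends 30
pad 2 to align 4 for c
c at 32 (size 4, align 4) → ends 36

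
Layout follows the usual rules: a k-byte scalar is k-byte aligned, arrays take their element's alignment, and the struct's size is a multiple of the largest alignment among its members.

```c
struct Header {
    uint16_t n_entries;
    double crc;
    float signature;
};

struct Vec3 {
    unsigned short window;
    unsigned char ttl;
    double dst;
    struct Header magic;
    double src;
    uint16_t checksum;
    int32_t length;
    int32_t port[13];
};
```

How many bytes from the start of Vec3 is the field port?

Header: @0: n_entries [2B, align 2] → 2; +6 pad (align 8); @8: crc [8B, align 8] → 16; @16: signature [4B, align 4] → 20; +4 tail pad (align 8); size 24, align 8
@0: window [2B, align 2] → 2
@2: ttl [1B, align 1] → 3
+5 pad (align 8)
@8: dst [8B, align 8] → 16
@16: magic [24B, align 8] → 40
@40: src [8B, align 8] → 48
@48: checksum [2B, align 2] → 50
+2 pad (align 4)
@52: length [4B, align 4] → 56
@56: port [52B, align 4] → 108

56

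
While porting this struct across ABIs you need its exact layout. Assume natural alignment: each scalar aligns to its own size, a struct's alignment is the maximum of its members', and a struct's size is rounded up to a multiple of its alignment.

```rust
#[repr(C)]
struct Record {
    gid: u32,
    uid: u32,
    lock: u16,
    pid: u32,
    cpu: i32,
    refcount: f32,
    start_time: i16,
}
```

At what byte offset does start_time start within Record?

24

0..4  gid  (4B, 4-aligned)
4..8  uid  (4B, 4-aligned)
8..10  lock  (2B, 2-aligned)
10..12  -- padding (2B)
12..16  pid  (4B, 4-aligned)
16..20  cpu  (4B, 4-aligned)
20..24  refcount  (4B, 4-aligned)
24..26  start_time  (2B, 2-aligned)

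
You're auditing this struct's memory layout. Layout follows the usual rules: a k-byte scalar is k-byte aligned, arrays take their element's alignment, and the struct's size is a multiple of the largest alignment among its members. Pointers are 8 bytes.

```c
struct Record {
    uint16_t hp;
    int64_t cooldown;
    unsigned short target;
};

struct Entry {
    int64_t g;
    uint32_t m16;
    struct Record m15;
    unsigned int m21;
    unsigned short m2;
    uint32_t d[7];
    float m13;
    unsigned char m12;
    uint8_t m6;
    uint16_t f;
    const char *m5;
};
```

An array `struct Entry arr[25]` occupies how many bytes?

Record: 0..2  hp  (2B, 2-aligned); 2..8  -- padding (6B); 8..16  cooldown  (8B, 8-aligned); 16..18  target  (2B, 2-aligned); 18..24  -- tail padding (6B); sizeof = 24, alignof = 8
0..8  g  (8B, 8-aligned)
8..12  m16  (4B, 4-aligned)
12..16  -- padding (4B)
16..40  m15  (24B, 8-aligned)
40..44  m21  (4B, 4-aligned)
44..46  m2  (2B, 2-aligned)
46..48  -- padding (2B)
48..76  d  (28B, 4-aligned)
76..80  m13  (4B, 4-aligned)
80..81  m12  (1B, 1-aligned)
81..82  m6  (1B, 1-aligned)
82..84  f  (2B, 2-aligned)
84..88  -- padding (4B)
88..96  m5  (8B, 8-aligned)
sizeof = 96, alignof = 8
array of 25: 25 × 96 = 2400

2400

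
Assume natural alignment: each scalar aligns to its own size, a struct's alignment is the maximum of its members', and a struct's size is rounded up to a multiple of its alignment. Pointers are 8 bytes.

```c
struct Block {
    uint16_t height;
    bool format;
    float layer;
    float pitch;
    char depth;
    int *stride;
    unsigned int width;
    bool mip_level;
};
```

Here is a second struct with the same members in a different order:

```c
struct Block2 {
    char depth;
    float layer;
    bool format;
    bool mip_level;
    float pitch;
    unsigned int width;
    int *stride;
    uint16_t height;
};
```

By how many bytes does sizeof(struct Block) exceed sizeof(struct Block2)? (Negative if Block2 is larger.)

-8

height at 0 (size 2, align 2) → ends 2
format at 2 (size 1, align 1) → ends 3
pad 1 to align 4 for layer
layer at 4 (size 4, align 4) → ends 8
pitch at 8 (size 4, align 4) → ends 12
depth at 12 (size 1, align 1) → ends 13
pad 3 to align 8 for stride
stride at 16 (size 8, align 8) → ends 24
width at 24 (size 4, align 4) → ends 28
mip_level at 28 (size 1, align 1) → ends 29
tail pad 3 to reach multiple of 8
total 32 bytes, alignment 8
— Block2 —
depth at 0 (size 1, align 1) → ends 1
pad 3 to align 4 for layer
layer at 4 (size 4, align 4) → ends 8
format at 8 (size 1, align 1) → ends 9
mip_level at 9 (size 1, align 1) → ends 10
pad 2 to align 4 for pitch
pitch at 12 (size 4, align 4) → ends 16
width at 16 (size 4, align 4) → ends 20
pad 4 to align 8 for stride
stride at 24 (size 8, align 8) → ends 32
height at 32 (size 2, align 2) → ends 34
tail pad 6 to reach multiple of 8
total 40 bytes, alignment 8
32 − 40 = -8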